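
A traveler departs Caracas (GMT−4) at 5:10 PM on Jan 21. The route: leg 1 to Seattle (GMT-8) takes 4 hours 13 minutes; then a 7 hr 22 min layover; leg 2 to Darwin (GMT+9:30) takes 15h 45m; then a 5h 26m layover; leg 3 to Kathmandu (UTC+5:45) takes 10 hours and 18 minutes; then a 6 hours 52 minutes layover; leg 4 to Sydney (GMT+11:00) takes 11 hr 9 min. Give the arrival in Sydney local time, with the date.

Convert departure to UTC: 5:10 PM + 4:00 = 9:10 PM UTC on Jan 21.
Add 4 hours 13 minutes leg 1 → 1:23 AM UTC (Jan 22).
Add 7 hours and 22 minutes layover in Seattle → 8:45 AM UTC.
Add 15 hours and 45 minutes leg 2 → 12:30 AM UTC (Jan 23).
Add 5 hours 26 minutes layover in Darwin → 5:56 AM UTC.
Add 10 hours and 18 minutes leg 3 → 4:14 PM UTC.
Add 6 hours 52 minutes layover in Kathmandu → 11:06 PM UTC.
Add 11 hours and 9 minutes leg 4 → 10:15 AM UTC (Jan 24).
Sydney is UTC+11:00, so local arrival = 10:15 AM + 11:00 = 9:15 PM on Jan 24.

9:15 PM on January 24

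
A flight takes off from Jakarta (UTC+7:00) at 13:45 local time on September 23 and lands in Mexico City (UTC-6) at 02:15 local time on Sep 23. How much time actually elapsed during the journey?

1 hour 30 minutes

Departure in UTC: 13:45 − 7:00 = 06:45 on Sep 23.
Arrival in UTC: 02:15 + 6:00 = 08:15 on Sep 23.
Elapsed = 08:15 − 06:45 = 1 hour 30 minutes.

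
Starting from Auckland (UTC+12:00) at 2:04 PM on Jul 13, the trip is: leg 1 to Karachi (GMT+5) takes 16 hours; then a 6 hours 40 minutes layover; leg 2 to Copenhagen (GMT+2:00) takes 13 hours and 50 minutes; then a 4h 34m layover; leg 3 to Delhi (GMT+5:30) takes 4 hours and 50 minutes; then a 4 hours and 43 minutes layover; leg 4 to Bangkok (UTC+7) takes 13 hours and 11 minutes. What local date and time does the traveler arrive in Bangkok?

Convert departure to UTC: 2:04 PM − 12:00 = 2:04 AM UTC on Jul 13.
Add 16 hours leg 1 → 6:04 PM UTC.
Add 6 hours and 40 minutes layover in Karachi → 12:44 AM UTC (Jul 14).
Add 13 hours and 50 minutes leg 2 → 2:34 PM UTC.
Add 4 hours and 34 minutes layover in Copenhagen → 7:08 PM UTC.
Add 4 hours and 50 minutes leg 3 → 11:58 PM UTC.
Add 4 hours and 43 minutes layover in Delhi → 4:41 AM UTC (Jul 15).
Add 13 hours 11 minutes leg 4 → 5:52 PM UTC.
Bangkok is UTC+7:00, so local arrival = 5:52 PM + 7:00 = 12:52 AM on Jul 16.

12:52 AM on July 16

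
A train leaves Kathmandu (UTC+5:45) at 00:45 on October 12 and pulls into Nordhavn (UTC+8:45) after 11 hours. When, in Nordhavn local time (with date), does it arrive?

14:45 on Oct 12

Nordhavn is 3:00 ahead of Kathmandu.
After 11 hours it is 11:45 in Kathmandu.
Shift by the zone difference: 11:45 + 3:00 = 14:45 on Oct 12 in Nordhavn.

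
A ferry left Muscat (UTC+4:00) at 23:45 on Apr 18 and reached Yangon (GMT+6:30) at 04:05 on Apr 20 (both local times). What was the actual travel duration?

Departure in UTC: 23:45 − 4:00 = 19:45 on Apr 18.
Arrival in UTC: 04:05 − 6:30 = 21:35 on Apr 19.
Elapsed = 21:35 − 19:45 (+1 day) = 25 hours 50 minutes.

25 hours 50 minutes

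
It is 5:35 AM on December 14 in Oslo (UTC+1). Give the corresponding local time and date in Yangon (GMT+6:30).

Yangon is 5:30 ahead of Oslo.
Shift by the zone difference: 5:35 AM + 5:30 = 11:05 AM on Dec 14 in Yangon.

11:05 AM on December 14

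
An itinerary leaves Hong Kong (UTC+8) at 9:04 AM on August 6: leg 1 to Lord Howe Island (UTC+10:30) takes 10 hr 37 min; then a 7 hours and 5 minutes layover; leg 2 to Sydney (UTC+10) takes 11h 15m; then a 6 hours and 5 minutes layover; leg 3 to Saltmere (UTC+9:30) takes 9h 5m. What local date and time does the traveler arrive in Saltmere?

6:41 AM on August 8

Convert departure to UTC: 9:04 AM − 8:00 = 1:04 AM UTC on Aug 6.
Add 10 hours and 37 minutes leg 1 → 11:41 AM UTC.
Add 7 hours 5 minutes layover in Lord Howe Island → 6:46 PM UTC.
Add 11 hours 15 minutes leg 2 → 6:01 AM UTC (Aug 7).
Add 6 hours 5 minutes layover in Sydney → 12:06 PM UTC.
Add 9 hours and 5 minutes leg 3 → 9:11 PM UTC.
Saltmere is UTC+9:30, so local arrival = 9:11 PM + 9:30 = 6:41 AM on Aug 8.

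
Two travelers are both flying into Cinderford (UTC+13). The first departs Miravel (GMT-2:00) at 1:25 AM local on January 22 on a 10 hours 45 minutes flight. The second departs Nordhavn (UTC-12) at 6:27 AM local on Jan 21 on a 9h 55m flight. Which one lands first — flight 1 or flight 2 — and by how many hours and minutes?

the second, by 9 hours 48 minutes

Flight 1 in UTC: 1:25 AM + 2:00 = 3:25 AM on Jan 22.
+10 hours 45 minutes → arrive 2:10 PM UTC on Jan 22.
Flight 2 in UTC: 6:27 AM + 12:00 = 6:27 PM on Jan 21.
+9 hours and 55 minutes → arrive 4:22 AM UTC on Jan 22.
Flight 2 lands earlier by 9 hours 48 minutes.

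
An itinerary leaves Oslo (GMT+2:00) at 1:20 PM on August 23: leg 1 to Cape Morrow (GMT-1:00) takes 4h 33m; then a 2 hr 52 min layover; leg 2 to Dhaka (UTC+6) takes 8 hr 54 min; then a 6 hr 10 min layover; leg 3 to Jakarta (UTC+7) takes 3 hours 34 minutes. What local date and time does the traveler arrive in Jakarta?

8:23 PM on Aug 24

Convert departure to UTC: 1:20 PM − 2:00 = 11:20 AM UTC on Aug 23.
Add 4 hours 33 minutes leg 1 → 3:53 PM UTC.
Add 2 hours and 52 minutes layover in Cape Morrow → 6:45 PM UTC.
Add 8 hours 54 minutes leg 2 → 3:39 AM UTC (Aug 24).
Add 6 hours 10 minutes layover in Dhaka → 9:49 AM UTC.
Add 3 hours 34 minutes leg 3 → 1:23 PM UTC.
Jakarta is UTC+7:00, so local arrival = 1:23 PM + 7:00 = 8:23 PM on Aug 24.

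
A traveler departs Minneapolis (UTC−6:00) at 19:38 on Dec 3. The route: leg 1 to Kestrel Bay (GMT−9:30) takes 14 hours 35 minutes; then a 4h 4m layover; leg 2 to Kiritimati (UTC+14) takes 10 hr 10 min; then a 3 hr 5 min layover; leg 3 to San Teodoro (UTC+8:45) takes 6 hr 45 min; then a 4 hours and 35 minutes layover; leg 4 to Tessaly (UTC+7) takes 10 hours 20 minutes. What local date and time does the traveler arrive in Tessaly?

14:12 on December 6

Convert departure to UTC: 19:38 + 6:00 = 01:38 UTC on Dec 4.
Add 14 hours 35 minutes leg 1 → 16:13 UTC.
Add 4 hours and 4 minutes layover in Kestrel Bay → 20:17 UTC.
Add 10 hours and 10 minutes leg 2 → 06:27 UTC (Dec 5).
Add 3 hours 5 minutes layover in Kiritimati → 09:32 UTC.
Add 6 hours 45 minutes leg 3 → 16:17 UTC.
Add 4 hours 35 minutes layover in San Teodoro → 20:52 UTC.
Add 10 hours and 20 minutes leg 4 → 07:12 UTC (Dec 6).
Tessaly is UTC+7:00, so local arrival = 07:12 + 7:00 = 14:12 on Dec 6.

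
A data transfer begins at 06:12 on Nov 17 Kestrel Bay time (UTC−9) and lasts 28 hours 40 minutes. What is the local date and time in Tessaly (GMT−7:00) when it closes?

Convert start to UTC: 06:12 + 9:00 = 15:12 UTC on Nov 17.
Add 28 hours 40 minutes duration → 19:52 UTC (Nov 18).
Tessaly is UTC−7:00, so local end time = 19:52 − 7:00 = 12:52 on Nov 18.

12:52 on Nov 18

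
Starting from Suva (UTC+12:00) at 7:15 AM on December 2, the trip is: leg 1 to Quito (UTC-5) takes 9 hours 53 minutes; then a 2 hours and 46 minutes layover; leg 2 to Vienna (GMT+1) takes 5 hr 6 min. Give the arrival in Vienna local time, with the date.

2:00 PM on Dec 2

Convert departure to UTC: 7:15 AM − 12:00 = 7:15 PM UTC on Dec 1.
Add 9 hours 53 minutes leg 1 → 5:08 AM UTC (Dec 2).
Add 2 hours and 46 minutes layover in Quito → 7:54 AM UTC.
Add 5 hours 6 minutes leg 2 → 1:00 PM UTC.
Vienna is UTC+1:00, so local arrival = 1:00 PM + 1:00 = 2:00 PM on Dec 2.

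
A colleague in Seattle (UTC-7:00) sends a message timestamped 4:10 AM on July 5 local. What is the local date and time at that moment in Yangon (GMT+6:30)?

Yangon is 13:30 ahead of Seattle.
Shift by the zone difference: 4:10 AM + 13:30 = 5:40 PM on Jul 5 in Yangon.

5:40 PM on July 5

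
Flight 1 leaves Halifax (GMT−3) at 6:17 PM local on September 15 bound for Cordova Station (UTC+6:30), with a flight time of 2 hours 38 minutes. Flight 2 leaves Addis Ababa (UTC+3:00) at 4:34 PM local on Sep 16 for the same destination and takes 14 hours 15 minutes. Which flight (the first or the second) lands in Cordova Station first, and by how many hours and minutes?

Flight 1 in UTC: 6:17 PM + 3:00 = 9:17 PM on Sep 15.
+2 hours and 38 minutes → arrive 11:55 PM UTC on Sep 15.
Flight 2 in UTC: 4:34 PM − 3:00 = 1:34 PM on Sep 16.
+14 hours and 15 minutes → arrive 3:49 AM UTC on Sep 17.
Flight 1 lands earlier by 27 hours 54 minutes.

the first, by 27 hours 54 minutes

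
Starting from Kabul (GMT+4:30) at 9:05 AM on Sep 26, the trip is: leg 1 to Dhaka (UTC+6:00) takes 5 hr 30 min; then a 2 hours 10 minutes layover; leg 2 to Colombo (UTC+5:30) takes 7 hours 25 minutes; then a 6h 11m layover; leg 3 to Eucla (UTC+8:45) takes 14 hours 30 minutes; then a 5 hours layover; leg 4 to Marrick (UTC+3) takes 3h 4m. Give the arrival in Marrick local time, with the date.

Convert departure to UTC: 9:05 AM − 4:30 = 4:35 AM UTC on Sep 26.
Add 5 hours 30 minutes leg 1 → 10:05 AM UTC.
Add 2 hours 10 minutes layover in Dhaka → 12:15 PM UTC.
Add 7 hours and 25 minutes leg 2 → 7:40 PM UTC.
Add 6 hours and 11 minutes layover in Colombo → 1:51 AM UTC (Sep 27).
Add 14 hours 30 minutes leg 3 → 4:21 PM UTC.
Add 5 hours layover in Eucla → 9:21 PM UTC.
Add 3 hours and 4 minutes leg 4 → 12:25 AM UTC (Sep 28).
Marrick is UTC+3:00, so local arrival = 12:25 AM + 3:00 = 3:25 AM on Sep 28.

3:25 AM on Sep 28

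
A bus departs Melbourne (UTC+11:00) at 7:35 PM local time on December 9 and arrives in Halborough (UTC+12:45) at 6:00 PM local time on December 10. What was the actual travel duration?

Departure in UTC: 7:35 PM − 11:00 = 8:35 AM on Dec 9.
Arrival in UTC: 6:00 PM − 12:45 = 5:15 AM on Dec 10.
Elapsed = 5:15 AM − 8:35 AM (+1 day) = 20 hours 40 minutes.

20 hours 40 minutes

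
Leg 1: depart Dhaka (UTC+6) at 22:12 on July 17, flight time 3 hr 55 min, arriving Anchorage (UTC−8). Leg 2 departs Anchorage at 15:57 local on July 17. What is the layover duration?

3 hours 50 minutes

Convert departure to UTC: 22:12 − 6:00 = 16:12 UTC on Jul 17.
Add 3 hours and 55 minutes flight time → 20:07 UTC.
Anchorage is UTC−8:00, so local arrival = 20:07 − 8:00 = 12:07 on Jul 17.
Layover = 15:57 − 12:07 = 3 hours 50 minutes.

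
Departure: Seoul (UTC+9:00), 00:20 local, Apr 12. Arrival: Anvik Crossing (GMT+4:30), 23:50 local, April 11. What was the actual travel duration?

Departure in UTC: 00:20 − 9:00 = 15:20 on Apr 11.
Arrival in UTC: 23:50 − 4:30 = 19:20 on Apr 11.
Elapsed = 19:20 − 15:20 = 4 hours.

4 hours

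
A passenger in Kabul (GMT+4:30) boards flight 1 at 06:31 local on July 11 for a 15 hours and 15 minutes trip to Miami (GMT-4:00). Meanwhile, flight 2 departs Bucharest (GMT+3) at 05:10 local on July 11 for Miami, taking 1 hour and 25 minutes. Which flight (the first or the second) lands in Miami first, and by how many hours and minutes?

Flight 1 in UTC: 06:31 − 4:30 = 02:01 on Jul 11.
+15 hours and 15 minutes → arrive 17:16 UTC on Jul 11.
Flight 2 in UTC: 05:10 − 3:00 = 02:10 on Jul 11.
+1 hour 25 minutes → arrive 03:35 UTC on Jul 11.
Flight 2 lands earlier by 13 hours 41 minutes.

the second, by 13 hours 41 minutes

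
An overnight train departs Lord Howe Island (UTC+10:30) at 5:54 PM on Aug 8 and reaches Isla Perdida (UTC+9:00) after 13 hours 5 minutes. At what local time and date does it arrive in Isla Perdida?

5:29 AM on August 9

Isla Perdida is 1:30 behind Lord Howe Island.
After 13 hours and 5 minutes it is 6:59 AM (Aug 9) in Lord Howe Island.
Shift by the zone difference: 6:59 AM − 1:30 = 5:29 AM on Aug 9 in Isla Perdida.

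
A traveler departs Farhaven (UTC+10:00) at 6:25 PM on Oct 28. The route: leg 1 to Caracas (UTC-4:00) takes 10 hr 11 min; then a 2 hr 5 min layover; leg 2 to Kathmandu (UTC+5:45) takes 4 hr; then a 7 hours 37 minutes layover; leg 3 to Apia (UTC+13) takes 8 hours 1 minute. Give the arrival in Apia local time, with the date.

Convert departure to UTC: 6:25 PM − 10:00 = 8:25 AM UTC on Oct 28.
Add 10 hours and 11 minutes leg 1 → 6:36 PM UTC.
Add 2 hours 5 minutes layover in Caracas → 8:41 PM UTC.
Add 4 hours leg 2 → 12:41 AM UTC (Oct 29).
Add 7 hours and 37 minutes layover in Kathmandu → 8:18 AM UTC.
Add 8 hours and 1 minute leg 3 → 4:19 PM UTC.
Apia is UTC+13:00, so local arrival = 4:19 PM + 13:00 = 5:19 AM on Oct 30.

5:19 AM on October 30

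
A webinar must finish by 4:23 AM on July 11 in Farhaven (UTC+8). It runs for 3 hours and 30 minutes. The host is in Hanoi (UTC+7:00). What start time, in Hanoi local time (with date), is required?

11:53 PM on July 10

Target end time in UTC: 4:23 AM − 8:00 = 8:23 PM on Jul 10.
Subtract 3 hours and 30 minutes → start 4:53 PM UTC on Jul 10.
Hanoi is UTC+7:00: 4:53 PM + 7:00 = 11:53 PM on Jul 10.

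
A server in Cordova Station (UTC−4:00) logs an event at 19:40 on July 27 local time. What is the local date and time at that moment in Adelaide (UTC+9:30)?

In UTC: 19:40 + 4:00 = 23:40 on Jul 27.
Adelaide is UTC+9:30: 23:40 + 9:30 = 09:10 on Jul 28.

09:10 on Jul 28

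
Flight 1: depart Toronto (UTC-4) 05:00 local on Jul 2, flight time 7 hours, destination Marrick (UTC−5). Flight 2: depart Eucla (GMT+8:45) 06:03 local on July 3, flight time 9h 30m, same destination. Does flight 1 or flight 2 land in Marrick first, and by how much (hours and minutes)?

the first, by 14 hours 48 minutes

Flight 1 in UTC: 05:00 + 4:00 = 09:00 on Jul 2.
+7 hours → arrive 16:00 UTC on Jul 2.
Flight 2 in UTC: 06:03 − 8:45 = 21:18 on Jul 2.
+9 hours 30 minutes → arrive 06:48 UTC on Jul 3.
Flight 1 lands earlier by 14 hours 48 minutes.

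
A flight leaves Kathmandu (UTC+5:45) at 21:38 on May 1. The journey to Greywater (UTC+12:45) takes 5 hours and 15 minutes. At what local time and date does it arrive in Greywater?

Greywater is 7:00 ahead of Kathmandu.
After 5 hours 15 minutes it is 02:53 (May 2) in Kathmandu.
Shift by the zone difference: 02:53 + 7:00 = 09:53 on May 2 in Greywater.

09:53 on May 2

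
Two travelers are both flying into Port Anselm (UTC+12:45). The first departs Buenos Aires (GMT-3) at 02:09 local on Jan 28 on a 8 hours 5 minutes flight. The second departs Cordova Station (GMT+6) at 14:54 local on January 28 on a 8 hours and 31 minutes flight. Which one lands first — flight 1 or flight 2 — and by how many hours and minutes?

Flight 1 in UTC: 02:09 + 3:00 = 05:09 on Jan 28.
+8 hours and 5 minutes → arrive 13:14 UTC on Jan 28.
Flight 2 in UTC: 14:54 − 6:00 = 08:54 on Jan 28.
+8 hours and 31 minutes → arrive 17:25 UTC on Jan 28.
Flight 1 lands earlier by 4 hours 11 minutes.

the first, by 4 hours 11 minutes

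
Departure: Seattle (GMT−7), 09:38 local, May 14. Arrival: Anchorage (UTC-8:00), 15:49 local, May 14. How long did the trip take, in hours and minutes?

7 hours 11 minutes

Anchorage is 1:00 behind Seattle.
Clock-face elapsed time (ignoring zones) is 6 hours 11 minutes.
Actual elapsed = 6 hours 11 minutes + 1:00 = 7 hours 11 minutes.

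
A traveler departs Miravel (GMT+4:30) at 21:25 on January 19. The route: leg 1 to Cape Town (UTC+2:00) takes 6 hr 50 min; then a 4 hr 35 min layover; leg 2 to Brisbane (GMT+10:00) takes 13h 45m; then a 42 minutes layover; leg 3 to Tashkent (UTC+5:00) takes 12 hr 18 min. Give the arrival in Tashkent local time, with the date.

Convert departure to UTC: 21:25 − 4:30 = 16:55 UTC on Jan 19.
Add 6 hours 50 minutes leg 1 → 23:45 UTC.
Add 4 hours 35 minutes layover in Cape Town → 04:20 UTC (Jan 20).
Add 13 hours and 45 minutes leg 2 → 18:05 UTC.
Add 42 minutes layover in Brisbane → 18:47 UTC.
Add 12 hours and 18 minutes leg 3 → 07:05 UTC (Jan 21).
Tashkent is UTC+5:00, so local arrival = 07:05 + 5:00 = 12:05 on Jan 21.

12:05 on January 21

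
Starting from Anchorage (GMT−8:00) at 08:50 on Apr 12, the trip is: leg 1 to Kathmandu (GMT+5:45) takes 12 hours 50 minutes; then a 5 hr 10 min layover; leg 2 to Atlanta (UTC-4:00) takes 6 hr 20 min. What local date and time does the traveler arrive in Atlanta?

13:10 on April 13

Convert departure to UTC: 08:50 + 8:00 = 16:50 UTC on Apr 12.
Add 12 hours and 50 minutes leg 1 → 05:40 UTC (Apr 13).
Add 5 hours 10 minutes layover in Kathmandu → 10:50 UTC.
Add 6 hours 20 minutes leg 2 → 17:10 UTC.
Atlanta is UTC−4:00, so local arrival = 17:10 − 4:00 = 13:10 on Apr 13.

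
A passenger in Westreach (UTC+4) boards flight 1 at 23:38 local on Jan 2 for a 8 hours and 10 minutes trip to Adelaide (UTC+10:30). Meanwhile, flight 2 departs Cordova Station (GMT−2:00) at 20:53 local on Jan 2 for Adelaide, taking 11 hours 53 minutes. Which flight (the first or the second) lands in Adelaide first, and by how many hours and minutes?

Flight 1 in UTC: 23:38 − 4:00 = 19:38 on Jan 2.
+8 hours and 10 minutes → arrive 03:48 UTC on Jan 3.
Flight 2 in UTC: 20:53 + 2:00 = 22:53 on Jan 2.
+11 hours and 53 minutes → arrive 10:46 UTC on Jan 3.
Flight 1 lands earlier by 6 hours 58 minutes.

the first, by 6 hours 58 minutes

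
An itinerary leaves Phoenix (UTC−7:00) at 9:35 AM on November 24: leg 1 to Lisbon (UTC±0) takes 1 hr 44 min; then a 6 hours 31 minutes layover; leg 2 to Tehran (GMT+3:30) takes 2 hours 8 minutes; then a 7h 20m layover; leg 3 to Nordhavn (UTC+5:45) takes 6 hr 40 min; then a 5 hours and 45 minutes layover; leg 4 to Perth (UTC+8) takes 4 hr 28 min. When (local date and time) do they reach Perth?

11:11 AM on November 26

Convert departure to UTC: 9:35 AM + 7:00 = 4:35 PM UTC on Nov 24.
Add 1 hour 44 minutes leg 1 → 6:19 PM UTC.
Add 6 hours and 31 minutes layover in Lisbon → 12:50 AM UTC (Nov 25).
Add 2 hours 8 minutes leg 2 → 2:58 AM UTC.
Add 7 hours and 20 minutes layover in Tehran → 10:18 AM UTC.
Add 6 hours and 40 minutes leg 3 → 4:58 PM UTC.
Add 5 hours 45 minutes layover in Nordhavn → 10:43 PM UTC.
Add 4 hours 28 minutes leg 4 → 3:11 AM UTC (Nov 26).
Perth is UTC+8:00, so local arrival = 3:11 AM + 8:00 = 11:11 AM on Nov 26.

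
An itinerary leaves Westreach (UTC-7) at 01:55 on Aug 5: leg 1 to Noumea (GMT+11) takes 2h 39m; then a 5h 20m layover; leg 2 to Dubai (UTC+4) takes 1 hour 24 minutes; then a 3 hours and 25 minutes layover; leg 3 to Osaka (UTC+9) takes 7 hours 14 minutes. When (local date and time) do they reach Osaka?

13:57 on August 6

Convert departure to UTC: 01:55 + 7:00 = 08:55 UTC on Aug 5.
Add 2 hours 39 minutes leg 1 → 11:34 UTC.
Add 5 hours and 20 minutes layover in Noumea → 16:54 UTC.
Add 1 hour and 24 minutes leg 2 → 18:18 UTC.
Add 3 hours 25 minutes layover in Dubai → 21:43 UTC.
Add 7 hours 14 minutes leg 3 → 04:57 UTC (Aug 6).
Osaka is UTC+9:00, so local arrival = 04:57 + 9:00 = 13:57 on Aug 6.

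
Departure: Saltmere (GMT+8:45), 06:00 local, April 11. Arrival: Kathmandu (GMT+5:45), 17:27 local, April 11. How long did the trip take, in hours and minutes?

14 hours 27 minutes

Departure in UTC: 06:00 − 8:45 = 21:15 on Apr 10.
Arrival in UTC: 17:27 − 5:45 = 11:42 on Apr 11.
Elapsed = 11:42 − 21:15 (+1 day) = 14 hours 27 minutes.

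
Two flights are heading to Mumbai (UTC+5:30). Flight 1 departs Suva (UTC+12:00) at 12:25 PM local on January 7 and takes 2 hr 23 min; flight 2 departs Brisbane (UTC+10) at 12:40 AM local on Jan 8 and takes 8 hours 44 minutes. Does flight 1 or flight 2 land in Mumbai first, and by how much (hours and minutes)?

the first, by 20 hours 36 minutes

Flight 1 in UTC: 12:25 PM − 12:00 = 12:25 AM on Jan 7.
+2 hours and 23 minutes → arrive 2:48 AM UTC on Jan 7.
Flight 2 in UTC: 12:40 AM − 10:00 = 2:40 PM on Jan 7.
+8 hours 44 minutes → arrive 11:24 PM UTC on Jan 7.
Flight 1 lands earlier by 20 hours 36 minutes.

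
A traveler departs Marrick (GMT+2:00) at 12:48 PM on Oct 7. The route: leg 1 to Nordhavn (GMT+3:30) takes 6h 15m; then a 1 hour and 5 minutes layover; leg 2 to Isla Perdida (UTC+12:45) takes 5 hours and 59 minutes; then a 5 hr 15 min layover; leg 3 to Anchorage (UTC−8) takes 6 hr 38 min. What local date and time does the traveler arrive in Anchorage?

4:00 AM on October 8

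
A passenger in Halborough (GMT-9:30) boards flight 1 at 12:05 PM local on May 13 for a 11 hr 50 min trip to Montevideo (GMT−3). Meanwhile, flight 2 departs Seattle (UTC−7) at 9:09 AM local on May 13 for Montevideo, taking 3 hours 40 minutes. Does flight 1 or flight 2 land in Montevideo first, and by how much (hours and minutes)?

the second, by 13 hours 36 minutes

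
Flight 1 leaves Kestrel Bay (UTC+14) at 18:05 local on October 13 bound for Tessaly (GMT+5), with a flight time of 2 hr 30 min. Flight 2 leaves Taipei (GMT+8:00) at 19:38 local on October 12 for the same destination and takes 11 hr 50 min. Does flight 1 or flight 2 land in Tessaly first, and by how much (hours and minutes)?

Flight 1 in UTC: 18:05 − 14:00 = 04:05 on Oct 13.
+2 hours 30 minutes → arrive 06:35 UTC on Oct 13.
Flight 2 in UTC: 19:38 − 8:00 = 11:38 on Oct 12.
+11 hours 50 minutes → arrive 23:28 UTC on Oct 12.
Flight 2 lands earlier by 7 hours 7 minutes.

the second, by 7 hours 7 minutes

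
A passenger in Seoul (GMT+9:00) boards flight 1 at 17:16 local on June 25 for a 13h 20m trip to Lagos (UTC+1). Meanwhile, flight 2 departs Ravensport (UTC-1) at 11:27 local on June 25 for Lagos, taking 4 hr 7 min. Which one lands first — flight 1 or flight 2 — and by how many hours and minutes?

the second, by 5 hours 2 minutes

Flight 1 in UTC: 17:16 − 9:00 = 08:16 on Jun 25.
+13 hours 20 minutes → arrive 21:36 UTC on Jun 25.
Flight 2 in UTC: 11:27 + 1:00 = 12:27 on Jun 25.
+4 hours and 7 minutes → arrive 16:34 UTC on Jun 25.
Flight 2 lands earlier by 5 hours 2 minutes.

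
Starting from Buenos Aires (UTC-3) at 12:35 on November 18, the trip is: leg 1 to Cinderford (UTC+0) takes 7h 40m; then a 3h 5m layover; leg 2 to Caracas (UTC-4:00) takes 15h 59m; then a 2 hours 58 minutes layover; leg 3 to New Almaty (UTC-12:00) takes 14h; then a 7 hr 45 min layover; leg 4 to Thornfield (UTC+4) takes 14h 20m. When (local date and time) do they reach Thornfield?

Convert departure to UTC: 12:35 + 3:00 = 15:35 UTC on Nov 18.
Add 7 hours 40 minutes leg 1 → 23:15 UTC.
Add 3 hours and 5 minutes layover in Cinderford → 02:20 UTC (Nov 19).
Add 15 hours 59 minutes leg 2 → 18:19 UTC.
Add 2 hours and 58 minutes layover in Caracas → 21:17 UTC.
Add 14 hours leg 3 → 11:17 UTC (Nov 20).
Add 7 hours 45 minutes layover in New Almaty → 19:02 UTC.
Add 14 hours and 20 minutes leg 4 → 09:22 UTC (Nov 21).
Thornfield is UTC+4:00, so local arrival = 09:22 + 4:00 = 13:22 on Nov 21.

13:22 on Nov 21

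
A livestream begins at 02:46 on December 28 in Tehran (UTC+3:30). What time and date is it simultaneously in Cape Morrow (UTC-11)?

12:16 on December 27

In UTC: 02:46 − 3:30 = 23:16 on Dec 27.
Cape Morrow is UTC−11:00: 23:16 − 11:00 = 12:16 on Dec 27.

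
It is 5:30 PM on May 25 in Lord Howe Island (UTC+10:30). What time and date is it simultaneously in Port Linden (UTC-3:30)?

3:30 AM on May 25

In UTC: 5:30 PM − 10:30 = 7:00 AM on May 25.
Port Linden is UTC−3:30: 7:00 AM − 3:30 = 3:30 AM on May 25.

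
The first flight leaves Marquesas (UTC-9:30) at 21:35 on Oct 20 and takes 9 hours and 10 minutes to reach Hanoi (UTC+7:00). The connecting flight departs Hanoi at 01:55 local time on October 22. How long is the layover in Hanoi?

2 hours 40 minutes

Convert departure to UTC: 21:35 + 9:30 = 07:05 UTC on Oct 21.
Add 9 hours and 10 minutes flight time → 16:15 UTC.
Hanoi is UTC+7:00, so local arrival = 16:15 + 7:00 = 23:15 on Oct 21.
Layover = 01:55 − 23:15 (+1 day) = 2 hours 40 minutes.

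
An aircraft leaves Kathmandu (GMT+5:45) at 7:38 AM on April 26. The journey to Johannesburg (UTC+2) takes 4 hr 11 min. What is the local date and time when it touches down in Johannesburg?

Convert departure to UTC: 7:38 AM − 5:45 = 1:53 AM UTC on Apr 26.
Add 4 hours 11 minutes travel time → 6:04 AM UTC.
Johannesburg is UTC+2:00, so local arrival = 6:04 AM + 2:00 = 8:04 AM on Apr 26.

8:04 AM on April 26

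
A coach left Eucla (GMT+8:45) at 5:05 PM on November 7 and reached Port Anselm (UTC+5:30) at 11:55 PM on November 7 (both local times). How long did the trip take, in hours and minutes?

10 hours 5 minutes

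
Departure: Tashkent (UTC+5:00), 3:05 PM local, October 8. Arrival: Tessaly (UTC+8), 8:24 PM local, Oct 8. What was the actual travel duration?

2 hours 19 minutes

Tessaly is 3:00 ahead of Tashkent.
Clock-face elapsed time (ignoring zones) is 5 hours 19 minutes.
Actual elapsed = 5 hours 19 minutes − 3:00 = 2 hours 19 minutes.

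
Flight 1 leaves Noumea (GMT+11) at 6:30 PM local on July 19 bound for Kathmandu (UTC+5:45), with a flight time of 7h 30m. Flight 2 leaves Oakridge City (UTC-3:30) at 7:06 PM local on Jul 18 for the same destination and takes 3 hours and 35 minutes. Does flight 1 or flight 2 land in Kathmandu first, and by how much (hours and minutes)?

the second, by 12 hours 49 minutes

Flight 1 in UTC: 6:30 PM − 11:00 = 7:30 AM on Jul 19.
+7 hours 30 minutes → arrive 3:00 PM UTC on Jul 19.
Flight 2 in UTC: 7:06 PM + 3:30 = 10:36 PM on Jul 18.
+3 hours 35 minutes → arrive 2:11 AM UTC on Jul 19.
Flight 2 lands earlier by 12 hours 49 minutes.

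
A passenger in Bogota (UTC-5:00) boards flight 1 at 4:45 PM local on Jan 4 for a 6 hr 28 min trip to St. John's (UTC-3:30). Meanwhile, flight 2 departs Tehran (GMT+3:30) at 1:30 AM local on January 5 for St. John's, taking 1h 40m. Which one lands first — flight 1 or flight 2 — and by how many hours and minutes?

Flight 1 in UTC: 4:45 PM + 5:00 = 9:45 PM on Jan 4.
+6 hours 28 minutes → arrive 4:13 AM UTC on Jan 5.
Flight 2 in UTC: 1:30 AM − 3:30 = 10:00 PM on Jan 4.
+1 hour 40 minutes → arrive 11:40 PM UTC on Jan 4.
Flight 2 lands earlier by 4 hours 33 minutes.

the second, by 4 hours 33 minutes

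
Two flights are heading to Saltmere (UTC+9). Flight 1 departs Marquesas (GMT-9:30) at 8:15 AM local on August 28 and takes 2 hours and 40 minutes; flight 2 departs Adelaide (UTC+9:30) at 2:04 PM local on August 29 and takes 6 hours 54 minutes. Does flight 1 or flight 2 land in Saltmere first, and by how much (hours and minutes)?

the first, by 15 hours 3 minutes

Flight 1 in UTC: 8:15 AM + 9:30 = 5:45 PM on Aug 28.
+2 hours and 40 minutes → arrive 8:25 PM UTC on Aug 28.
Flight 2 in UTC: 2:04 PM − 9:30 = 4:34 AM on Aug 29.
+6 hours 54 minutes → arrive 11:28 AM UTC on Aug 29.
Flight 1 lands earlier by 15 hours 3 minutes.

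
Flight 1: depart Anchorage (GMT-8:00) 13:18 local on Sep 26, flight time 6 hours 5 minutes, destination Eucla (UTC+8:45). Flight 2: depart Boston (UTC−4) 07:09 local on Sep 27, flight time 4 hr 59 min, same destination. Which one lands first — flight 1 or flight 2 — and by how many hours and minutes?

Flight 1 in UTC: 13:18 + 8:00 = 21:18 on Sep 26.
+6 hours and 5 minutes → arrive 03:23 UTC on Sep 27.
Flight 2 in UTC: 07:09 + 4:00 = 11:09 on Sep 27.
+4 hours 59 minutes → arrive 16:08 UTC on Sep 27.
Flight 1 lands earlier by 12 hours 45 minutes.

the first, by 12 hours 45 minutes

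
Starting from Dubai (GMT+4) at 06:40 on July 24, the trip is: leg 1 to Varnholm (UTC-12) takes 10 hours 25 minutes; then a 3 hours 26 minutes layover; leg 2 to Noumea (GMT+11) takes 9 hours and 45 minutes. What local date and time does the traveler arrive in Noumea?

Convert departure to UTC: 06:40 − 4:00 = 02:40 UTC on Jul 24.
Add 10 hours 25 minutes leg 1 → 13:05 UTC.
Add 3 hours and 26 minutes layover in Varnholm → 16:31 UTC.
Add 9 hours and 45 minutes leg 2 → 02:16 UTC (Jul 25).
Noumea is UTC+11:00, so local arrival = 02:16 + 11:00 = 13:16 on Jul 25.

13:16 on Jul 25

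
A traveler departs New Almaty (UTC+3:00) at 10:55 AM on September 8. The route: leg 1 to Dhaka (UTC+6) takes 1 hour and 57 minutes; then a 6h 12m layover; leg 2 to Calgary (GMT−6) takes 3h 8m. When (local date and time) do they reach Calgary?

Convert departure to UTC: 10:55 AM − 3:00 = 7:55 AM UTC on Sep 8.
Add 1 hour 57 minutes leg 1 → 9:52 AM UTC.
Add 6 hours and 12 minutes layover in Dhaka → 4:04 PM UTC.
Add 3 hours and 8 minutes leg 2 → 7:12 PM UTC.
Calgary is UTC−6:00, so local arrival = 7:12 PM − 6:00 = 1:12 PM on Sep 8.

1:12 PM on September 8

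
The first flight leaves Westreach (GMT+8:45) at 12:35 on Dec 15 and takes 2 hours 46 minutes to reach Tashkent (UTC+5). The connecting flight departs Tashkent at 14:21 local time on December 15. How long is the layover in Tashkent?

2 hours 45 minutes

Convert departure to UTC: 12:35 − 8:45 = 03:50 UTC on Dec 15.
Add 2 hours and 46 minutes flight time → 06:36 UTC.
Tashkent is UTC+5:00, so local arrival = 06:36 + 5:00 = 11:36 on Dec 15.
Layover = 14:21 − 11:36 = 2 hours 45 minutes.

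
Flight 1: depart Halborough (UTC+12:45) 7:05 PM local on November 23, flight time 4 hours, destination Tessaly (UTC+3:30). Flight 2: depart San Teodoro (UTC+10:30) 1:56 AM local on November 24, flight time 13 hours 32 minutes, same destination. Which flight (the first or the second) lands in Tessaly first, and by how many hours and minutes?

Flight 1 in UTC: 7:05 PM − 12:45 = 6:20 AM on Nov 23.
+4 hours → arrive 10:20 AM UTC on Nov 23.
Flight 2 in UTC: 1:56 AM − 10:30 = 3:26 PM on Nov 23.
+13 hours 32 minutes → arrive 4:58 AM UTC on Nov 24.
Flight 1 lands earlier by 18 hours 38 minutes.

the first, by 18 hours 38 minutes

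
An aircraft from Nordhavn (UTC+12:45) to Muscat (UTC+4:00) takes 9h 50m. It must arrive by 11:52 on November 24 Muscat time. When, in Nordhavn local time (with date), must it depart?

10:47 on November 24

Target arrival in UTC: 11:52 − 4:00 = 07:52 on Nov 24.
Subtract 9 hours 50 minutes → departure 22:02 UTC on Nov 23.
Nordhavn is UTC+12:45: 22:02 + 12:45 = 10:47 on Nov 24.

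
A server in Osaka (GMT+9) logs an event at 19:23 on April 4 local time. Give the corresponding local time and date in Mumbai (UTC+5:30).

Mumbai is 3:30 behind Osaka.
Shift by the zone difference: 19:23 − 3:30 = 15:53 on Apr 4 in Mumbai.

15:53 on April 4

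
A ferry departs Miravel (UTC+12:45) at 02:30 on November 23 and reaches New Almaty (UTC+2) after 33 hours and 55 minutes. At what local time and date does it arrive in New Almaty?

01:40 on Nov 24

Convert departure to UTC: 02:30 − 12:45 = 13:45 UTC on Nov 22.
Add 33 hours 55 minutes travel time → 23:40 UTC (Nov 23).
New Almaty is UTC+2:00, so local arrival = 23:40 + 2:00 = 01:40 on Nov 24.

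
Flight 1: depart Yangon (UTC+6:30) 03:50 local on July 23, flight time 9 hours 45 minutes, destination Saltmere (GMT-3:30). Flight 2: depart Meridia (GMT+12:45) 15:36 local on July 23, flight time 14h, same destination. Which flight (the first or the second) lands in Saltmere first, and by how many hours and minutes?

the first, by 9 hours 46 minutes

Flight 1 in UTC: 03:50 − 6:30 = 21:20 on Jul 22.
+9 hours 45 minutes → arrive 07:05 UTC on Jul 23.
Flight 2 in UTC: 15:36 − 12:45 = 02:51 on Jul 23.
+14 hours → arrive 16:51 UTC on Jul 23.
Flight 1 lands earlier by 9 hours 46 minutes.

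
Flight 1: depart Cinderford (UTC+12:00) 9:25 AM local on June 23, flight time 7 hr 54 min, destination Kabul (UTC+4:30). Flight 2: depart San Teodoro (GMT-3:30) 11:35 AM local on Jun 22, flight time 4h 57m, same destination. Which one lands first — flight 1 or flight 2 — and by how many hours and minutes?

the second, by 9 hours 17 minutes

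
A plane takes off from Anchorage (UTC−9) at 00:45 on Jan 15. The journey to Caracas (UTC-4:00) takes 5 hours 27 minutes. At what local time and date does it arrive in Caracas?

11:12 on January 15

Convert departure to UTC: 00:45 + 9:00 = 09:45 UTC on Jan 15.
Add 5 hours and 27 minutes travel time → 15:12 UTC.
Caracas is UTC−4:00, so local arrival = 15:12 − 4:00 = 11:12 on Jan 15.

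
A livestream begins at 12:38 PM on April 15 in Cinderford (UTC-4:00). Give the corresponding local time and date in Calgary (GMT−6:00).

10:38 AM on April 15

In UTC: 12:38 PM + 4:00 = 4:38 PM on Apr 15.
Calgary is UTC−6:00: 4:38 PM − 6:00 = 10:38 AM on Apr 15.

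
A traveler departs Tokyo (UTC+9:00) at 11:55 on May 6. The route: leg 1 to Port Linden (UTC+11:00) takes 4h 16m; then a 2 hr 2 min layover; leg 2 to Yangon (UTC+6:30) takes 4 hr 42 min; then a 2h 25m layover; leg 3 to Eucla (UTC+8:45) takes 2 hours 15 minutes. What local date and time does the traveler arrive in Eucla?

Convert departure to UTC: 11:55 − 9:00 = 02:55 UTC on May 6.
Add 4 hours 16 minutes leg 1 → 07:11 UTC.
Add 2 hours and 2 minutes layover in Port Linden → 09:13 UTC.
Add 4 hours and 42 minutes leg 2 → 13:55 UTC.
Add 2 hours and 25 minutes layover in Yangon → 16:20 UTC.
Add 2 hours and 15 minutes leg 3 → 18:35 UTC.
Eucla is UTC+8:45, so local arrival = 18:35 + 8:45 = 03:20 on May 7.

03:20 on May 7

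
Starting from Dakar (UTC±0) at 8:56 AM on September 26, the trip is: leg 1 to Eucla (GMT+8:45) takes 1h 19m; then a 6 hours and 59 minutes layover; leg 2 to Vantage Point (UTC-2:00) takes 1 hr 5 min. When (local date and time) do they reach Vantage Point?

4:19 PM on September 26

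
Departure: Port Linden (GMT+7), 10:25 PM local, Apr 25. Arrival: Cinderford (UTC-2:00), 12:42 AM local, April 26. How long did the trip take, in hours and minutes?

11 hours 17 minutes

Cinderford is 9:00 behind Port Linden.
Clock-face elapsed time (ignoring zones) is 2 hours 17 minutes.
Actual elapsed = 2 hours 17 minutes + 9:00 = 11 hours 17 minutes.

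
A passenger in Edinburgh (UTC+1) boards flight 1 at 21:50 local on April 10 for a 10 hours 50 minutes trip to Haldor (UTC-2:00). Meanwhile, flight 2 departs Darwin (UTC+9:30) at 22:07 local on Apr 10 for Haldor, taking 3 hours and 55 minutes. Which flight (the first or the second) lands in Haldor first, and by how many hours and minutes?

Flight 1 in UTC: 21:50 − 1:00 = 20:50 on Apr 10.
+10 hours and 50 minutes → arrive 07:40 UTC on Apr 11.
Flight 2 in UTC: 22:07 − 9:30 = 12:37 on Apr 10.
+3 hours and 55 minutes → arrive 16:32 UTC on Apr 10.
Flight 2 lands earlier by 15 hours 8 minutes.

the second, by 15 hours 8 minutes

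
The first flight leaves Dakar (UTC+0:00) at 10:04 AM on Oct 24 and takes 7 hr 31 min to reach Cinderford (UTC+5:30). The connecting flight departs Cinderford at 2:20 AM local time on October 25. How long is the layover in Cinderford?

3 hours 15 minutes

Dakar is at UTC+0, so departure is already 10:04 AM UTC on Oct 24.
Add 7 hours and 31 minutes flight time → 5:35 PM UTC.
Cinderford is UTC+5:30, so local arrival = 5:35 PM + 5:30 = 11:05 PM on Oct 24.
Layover = 2:20 AM − 11:05 PM (+1 day) = 3 hours 15 minutes.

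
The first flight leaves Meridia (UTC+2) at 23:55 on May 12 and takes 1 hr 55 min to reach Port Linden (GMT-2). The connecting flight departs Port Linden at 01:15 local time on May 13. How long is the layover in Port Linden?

3 hours 25 minutes

Convert departure to UTC: 23:55 − 2:00 = 21:55 UTC on May 12.
Add 1 hour 55 minutes flight time → 23:50 UTC.
Port Linden is UTC−2:00, so local arrival = 23:50 − 2:00 = 21:50 on May 12.
Layover = 01:15 − 21:50 (+1 day) = 3 hours 25 minutes.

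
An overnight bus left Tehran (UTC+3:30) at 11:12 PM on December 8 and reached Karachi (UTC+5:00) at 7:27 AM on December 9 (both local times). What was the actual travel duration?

Departure in UTC: 11:12 PM − 3:30 = 7:42 PM on Dec 8.
Arrival in UTC: 7:27 AM − 5:00 = 2:27 AM on Dec 9.
Elapsed = 2:27 AM − 7:42 PM (+1 day) = 6 hours 45 minutes.

6 hours 45 minutes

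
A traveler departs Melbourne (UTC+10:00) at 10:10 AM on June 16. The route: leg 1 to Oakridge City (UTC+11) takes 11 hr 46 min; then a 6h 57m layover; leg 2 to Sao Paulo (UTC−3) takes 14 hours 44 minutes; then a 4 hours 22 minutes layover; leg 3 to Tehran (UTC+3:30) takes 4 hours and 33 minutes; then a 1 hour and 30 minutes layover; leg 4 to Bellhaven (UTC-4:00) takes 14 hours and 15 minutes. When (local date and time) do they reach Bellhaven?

Convert departure to UTC: 10:10 AM − 10:00 = 12:10 AM UTC on Jun 16.
Add 11 hours 46 minutes leg 1 → 11:56 AM UTC.
Add 6 hours and 57 minutes layover in Oakridge City → 6:53 PM UTC.
Add 14 hours 44 minutes leg 2 → 9:37 AM UTC (Jun 17).
Add 4 hours 22 minutes layover in Sao Paulo → 1:59 PM UTC.
Add 4 hours 33 minutes leg 3 → 6:32 PM UTC.
Add 1 hour 30 minutes layover in Tehran → 8:02 PM UTC.
Add 14 hours 15 minutes leg 4 → 10:17 AM UTC (Jun 18).
Bellhaven is UTC−4:00, so local arrival = 10:17 AM − 4:00 = 6:17 AM on Jun 18.

6:17 AM on Jun 18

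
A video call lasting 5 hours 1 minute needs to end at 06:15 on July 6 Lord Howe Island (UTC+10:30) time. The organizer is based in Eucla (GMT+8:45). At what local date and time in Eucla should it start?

Target end time in UTC: 06:15 − 10:30 = 19:45 on Jul 5.
Subtract 5 hours 1 minute → start 14:44 UTC on Jul 5.
Eucla is UTC+8:45: 14:44 + 8:45 = 23:29 on Jul 5.

23:29 on July 5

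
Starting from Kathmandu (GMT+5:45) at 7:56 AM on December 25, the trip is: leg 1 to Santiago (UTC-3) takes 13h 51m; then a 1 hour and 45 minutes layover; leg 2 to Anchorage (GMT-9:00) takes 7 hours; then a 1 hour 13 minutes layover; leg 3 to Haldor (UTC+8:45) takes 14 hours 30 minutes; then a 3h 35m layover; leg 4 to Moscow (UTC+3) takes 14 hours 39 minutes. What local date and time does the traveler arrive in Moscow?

Convert departure to UTC: 7:56 AM − 5:45 = 2:11 AM UTC on Dec 25.
Add 13 hours 51 minutes leg 1 → 4:02 PM UTC.
Add 1 hour 45 minutes layover in Santiago → 5:47 PM UTC.
Add 7 hours leg 2 → 12:47 AM UTC (Dec 26).
Add 1 hour 13 minutes layover in Anchorage → 2:00 AM UTC.
Add 14 hours and 30 minutes leg 3 → 4:30 PM UTC.
Add 3 hours 35 minutes layover in Haldor → 8:05 PM UTC.
Add 14 hours 39 minutes leg 4 → 10:44 AM UTC (Dec 27).
Moscow is UTC+3:00, so local arrival = 10:44 AM + 3:00 = 1:44 PM on Dec 27.

1:44 PM on Dec 27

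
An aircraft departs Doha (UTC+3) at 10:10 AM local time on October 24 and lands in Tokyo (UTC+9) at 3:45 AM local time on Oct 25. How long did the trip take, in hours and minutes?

Departure in UTC: 10:10 AM − 3:00 = 7:10 AM on Oct 24.
Arrival in UTC: 3:45 AM − 9:00 = 6:45 PM on Oct 24.
Elapsed = 6:45 PM − 7:10 AM = 11 hours 35 minutes.

11 hours 35 minutes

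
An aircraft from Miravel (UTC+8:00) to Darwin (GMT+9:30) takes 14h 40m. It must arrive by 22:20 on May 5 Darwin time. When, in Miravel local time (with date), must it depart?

06:10 on May 5

Target arrival in UTC: 22:20 − 9:30 = 12:50 on May 5.
Subtract 14 hours and 40 minutes → departure 22:10 UTC on May 4.
Miravel is UTC+8:00: 22:10 + 8:00 = 06:10 on May 5.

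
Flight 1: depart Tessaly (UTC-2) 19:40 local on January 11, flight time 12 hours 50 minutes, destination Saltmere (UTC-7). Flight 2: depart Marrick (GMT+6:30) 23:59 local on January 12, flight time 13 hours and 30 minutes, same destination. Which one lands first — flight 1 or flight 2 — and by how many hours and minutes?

Flight 1 in UTC: 19:40 + 2:00 = 21:40 on Jan 11.
+12 hours 50 minutes → arrive 10:30 UTC on Jan 12.
Flight 2 in UTC: 23:59 − 6:30 = 17:29 on Jan 12.
+13 hours 30 minutes → arrive 06:59 UTC on Jan 13.
Flight 1 lands earlier by 20 hours 29 minutes.

the first, by 20 hours 29 minutes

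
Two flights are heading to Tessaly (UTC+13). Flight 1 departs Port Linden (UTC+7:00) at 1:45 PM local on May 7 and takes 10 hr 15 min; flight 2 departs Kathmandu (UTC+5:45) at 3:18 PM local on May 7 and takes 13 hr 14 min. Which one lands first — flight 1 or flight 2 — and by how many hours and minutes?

Flight 1 in UTC: 1:45 PM − 7:00 = 6:45 AM on May 7.
+10 hours and 15 minutes → arrive 5:00 PM UTC on May 7.
Flight 2 in UTC: 3:18 PM − 5:45 = 9:33 AM on May 7.
+13 hours 14 minutes → arrive 10:47 PM UTC on May 7.
Flight 1 lands earlier by 5 hours 47 minutes.

the first, by 5 hours 47 minutes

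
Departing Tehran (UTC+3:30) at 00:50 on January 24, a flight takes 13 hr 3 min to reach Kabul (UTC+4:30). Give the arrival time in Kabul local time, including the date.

Convert departure to UTC: 00:50 − 3:30 = 21:20 UTC on Jan 23.
Add 13 hours 3 minutes travel time → 10:23 UTC (Jan 24).
Kabul is UTC+4:30, so local arrival = 10:23 + 4:30 = 14:53 on Jan 24.

14:53 on January 24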